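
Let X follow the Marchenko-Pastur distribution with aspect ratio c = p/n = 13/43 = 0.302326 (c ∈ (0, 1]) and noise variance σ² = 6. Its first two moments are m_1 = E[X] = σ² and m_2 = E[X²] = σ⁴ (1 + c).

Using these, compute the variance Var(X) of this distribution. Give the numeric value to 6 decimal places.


m_1 = E[X] = σ² = 6, so m_1² = 36.
m_2 = E[X²] = σ⁴ (1 + c) = 36 · (1 + 0.302326) = 36 · 1.302326 = 46.883721.
(Note m_2 − m_1² simplifies to c · σ⁴ = 0.302326 · 36.)

Var(X) = m_2 − m_1² = 46.883721 − 36 = 10.883721.


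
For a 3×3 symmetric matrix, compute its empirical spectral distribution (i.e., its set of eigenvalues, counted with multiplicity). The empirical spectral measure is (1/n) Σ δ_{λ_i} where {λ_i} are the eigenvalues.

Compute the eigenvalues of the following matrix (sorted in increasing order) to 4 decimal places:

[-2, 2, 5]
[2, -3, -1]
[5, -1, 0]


Since M is real symmetric, all three eigenvalues are real; they are the roots of det(λI − M) = λ³ − (tr M) λ² + s λ − det M, where s is the sum of the principal 2×2 minors.
tr M = -2 + (-3) + 0 = -5.
s = ((-2)·(-3) − 2²) + ((-2)·0 − 5²) + ((-3)·0 − (-1)²) = 2 + (-25) + (-1) = -24.
det M (expand along row 1) = (-2)·(-1) − 2·5 + 5·13 = 57.
Characteristic polynomial: λ³ + 5λ² − 24λ − 57 = 0.
Substitute λ = y + (tr M)/3 = y − 1.666667 to remove the quadratic term: y³ + p·y + q = 0 with p = s − (tr M)²/3 = -32.333333 and q = −2(tr M)³/27 + (tr M)·s/3 − det M = -7.740741.
Three real roots ⇒ use the trigonometric (Viète) form: r = 2√(−p/3) = 6.565905, φ = arccos(3q/(p·r)) = arccos(0.109385) = 1.461192 rad.
y_k = r·cos(φ/3 − 2πk/3) for k = 0, 1, 2 gives y = 5.802362, -0.239831, -5.562531.
λ_k = y_k − 1.666667 gives λ = 4.1357, -1.9065, -7.2292 (check: the sum is -5.0000 = tr M).

Eigenvalues sorted in increasing order: [-7.2292, -1.9065, 4.1357].


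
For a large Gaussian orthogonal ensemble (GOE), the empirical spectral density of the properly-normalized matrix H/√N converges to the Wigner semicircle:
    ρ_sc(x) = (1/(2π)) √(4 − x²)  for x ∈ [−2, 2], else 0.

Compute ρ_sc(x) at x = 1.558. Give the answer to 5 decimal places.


ρ_sc(x) = (1/(2π)) √(4 − x²). With x = 1.558:
  4 − x² = 4 − (1.558)² = 4 − 2.427364 = 1.572636.
  √(4 − x²) = 1.254048.
  1/(2π) = 0.159155.
  ρ_sc(1.558) = 0.159155 · 1.254048 = 0.199588.

Rounded to 5 decimal places: ρ_sc(1.558) ≈ 0.19959.


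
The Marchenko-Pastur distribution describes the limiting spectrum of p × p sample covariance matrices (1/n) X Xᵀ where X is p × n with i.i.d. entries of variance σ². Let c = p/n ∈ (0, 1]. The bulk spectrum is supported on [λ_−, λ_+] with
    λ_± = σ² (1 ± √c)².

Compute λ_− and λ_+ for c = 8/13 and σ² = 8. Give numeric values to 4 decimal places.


c = 8/13 = 0.615385; √c = 0.784465.
λ_− = σ² (1 − √c)² = 8 · (1 − 0.784465)² = 8 · (0.215535)² = 0.371644.
λ_+ = σ² (1 + √c)² = 8 · (1 + 0.784465)² = 8 · (1.784465)² = 25.474510.

Rounded to 4 decimal places: λ_− ≈ 0.3716, λ_+ ≈ 25.4745.


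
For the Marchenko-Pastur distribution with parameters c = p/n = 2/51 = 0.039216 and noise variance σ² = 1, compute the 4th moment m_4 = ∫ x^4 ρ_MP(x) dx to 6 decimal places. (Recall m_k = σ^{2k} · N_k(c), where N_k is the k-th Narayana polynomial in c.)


E[X⁴] = σ⁸ (1 + 6c + 6c² + c³) (fourth MP moment). With σ² = 1 (so σ⁸ = 1) and c = 2/51 = 0.039216: E[X⁴] = 1 · (1 + 6·0.039216 + 6·(0.039216)² + (0.039216)³) = 1 · 1.244582.

So E[X^4] = 1.244582.


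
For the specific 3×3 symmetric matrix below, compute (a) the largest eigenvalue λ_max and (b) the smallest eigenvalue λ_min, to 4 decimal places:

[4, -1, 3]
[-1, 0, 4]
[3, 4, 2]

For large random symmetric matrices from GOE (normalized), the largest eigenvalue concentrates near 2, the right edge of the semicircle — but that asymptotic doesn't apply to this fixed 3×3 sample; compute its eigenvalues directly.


Since M is real symmetric, all three eigenvalues are real; they are the roots of det(λI − M) = λ³ − (tr M) λ² + s λ − det M, where s is the sum of the principal 2×2 minors.
tr M = 4 + 0 + 2 = 6.
s = (4·0 − (-1)²) + (4·2 − 3²) + (0·2 − 4²) = -1 + (-1) + (-16) = -18.
det M (expand along row 1) = 4·(-16) − (-1)·(-14) + 3·(-4) = -90.
Characteristic polynomial: λ³ − 6λ² − 18λ + 90 = 0.
Substitute λ = y + (tr M)/3 = y + 2.000000 to remove the quadratic term: y³ + p·y + q = 0 with p = s − (tr M)²/3 = -30.000000 and q = −2(tr M)³/27 + (tr M)·s/3 − det M = 38.000000.
Three real roots ⇒ use the trigonometric (Viète) form: r = 2√(−p/3) = 6.324555, φ = arccos(3q/(p·r)) = arccos(-0.600833) = 2.215339 rad.
y_k = r·cos(φ/3 − 2πk/3) for k = 0, 1, 2 gives y = 4.677106, 1.348385, -6.025491.
λ_k = y_k + 2.000000 gives λ = 6.6771, 3.3484, -4.0255 (check: the sum is 6.0000 = tr M).

Hence λ_max = 6.6771 and λ_min = -4.0255.


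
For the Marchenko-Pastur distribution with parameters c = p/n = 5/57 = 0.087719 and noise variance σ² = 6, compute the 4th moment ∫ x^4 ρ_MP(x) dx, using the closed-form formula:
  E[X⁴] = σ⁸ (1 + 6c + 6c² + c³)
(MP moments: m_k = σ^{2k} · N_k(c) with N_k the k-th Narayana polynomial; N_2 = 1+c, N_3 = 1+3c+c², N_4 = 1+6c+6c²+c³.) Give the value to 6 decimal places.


E[X⁴] = σ⁸ (1 + 6c + 6c² + c³) (fourth MP moment). With σ² = 6 (so σ⁸ = 1296) and c = 5/57 = 0.087719: E[X⁴] = 1296 · (1 + 6·0.087719 + 6·(0.087719)² + (0.087719)³) = 1296 · 1.573159.

So E[X^4] = 2038.813821.


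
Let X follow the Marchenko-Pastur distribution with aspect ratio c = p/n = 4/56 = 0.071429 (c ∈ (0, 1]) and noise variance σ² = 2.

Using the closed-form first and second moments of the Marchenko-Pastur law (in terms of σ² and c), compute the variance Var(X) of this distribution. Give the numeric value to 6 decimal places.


Recall the MP moments m_1 = E[X] = σ² and m_2 = E[X²] = σ⁴ (1 + c).
m_1 = E[X] = σ² = 2, so m_1² = 4.
m_2 = E[X²] = σ⁴ (1 + c) = 4 · (1 + 0.071429) = 4 · 1.071429 = 4.285714.
(Note m_2 − m_1² simplifies to c · σ⁴ = 0.071429 · 4.)

Var(X) = m_2 − m_1² = 4.285714 − 4 = 0.285714.


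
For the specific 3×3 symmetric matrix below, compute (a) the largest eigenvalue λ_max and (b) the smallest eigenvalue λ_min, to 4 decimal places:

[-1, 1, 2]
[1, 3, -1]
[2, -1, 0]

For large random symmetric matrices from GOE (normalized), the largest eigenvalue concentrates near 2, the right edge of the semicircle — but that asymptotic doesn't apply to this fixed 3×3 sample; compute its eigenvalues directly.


Since M is real symmetric, all three eigenvalues are real; they are the roots of det(λI − M) = λ³ − (tr M) λ² + s λ − det M, where s is the sum of the principal 2×2 minors.
tr M = -1 + 3 + 0 = 2.
s = ((-1)·3 − 1²) + ((-1)·0 − 2²) + (3·0 − (-1)²) = -4 + (-4) + (-1) = -9.
det M (expand along row 1) = (-1)·(-1) − 1·2 + 2·(-7) = -15.
Characteristic polynomial: λ³ − 2λ² − 9λ + 15 = 0.
Substitute λ = y + (tr M)/3 = y + 0.666667 to remove the quadratic term: y³ + p·y + q = 0 with p = s − (tr M)²/3 = -10.333333 and q = −2(tr M)³/27 + (tr M)·s/3 − det M = 8.407407.
Three real roots ⇒ use the trigonometric (Viète) form: r = 2√(−p/3) = 3.711843, φ = arccos(3q/(p·r)) = arccos(-0.657587) = 2.288408 rad.
y_k = r·cos(φ/3 − 2πk/3) for k = 0, 1, 2 gives y = 2.683300, 0.879444, -3.562744.
λ_k = y_k + 0.666667 gives λ = 3.3500, 1.5461, -2.8961 (check: the sum is 2.0000 = tr M).

Hence λ_max = 3.3500 and λ_min = -2.8961.


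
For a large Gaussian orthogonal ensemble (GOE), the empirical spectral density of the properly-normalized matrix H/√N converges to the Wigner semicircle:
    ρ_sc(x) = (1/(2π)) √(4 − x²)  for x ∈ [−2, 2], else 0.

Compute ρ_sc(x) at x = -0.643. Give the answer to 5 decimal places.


ρ_sc(x) = (1/(2π)) √(4 − x²). With x = -0.643:
  4 − x² = 4 − (-0.643)² = 4 − 0.413449 = 3.586551.
  √(4 − x²) = 1.893819.
  1/(2π) = 0.159155.
  ρ_sc(-0.643) = 0.159155 · 1.893819 = 0.301411.

Rounded to 5 decimal places: ρ_sc(-0.643) ≈ 0.30141.


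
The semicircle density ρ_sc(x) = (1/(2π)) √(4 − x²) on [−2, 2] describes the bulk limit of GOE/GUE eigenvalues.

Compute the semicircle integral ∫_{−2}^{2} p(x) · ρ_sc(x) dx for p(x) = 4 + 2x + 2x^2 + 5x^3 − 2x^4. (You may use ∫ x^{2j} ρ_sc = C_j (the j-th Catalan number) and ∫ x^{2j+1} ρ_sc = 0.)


Write p(x) = Σ a_i x^i, split into monomials and integrate each against ρ_sc separately.
Using ∫ x^{2j} ρ_sc = C_j = (1/(j+1)) C(2j, j) (Catalan numbers) and ∫ x^{2j+1} ρ_sc = 0 (odd monomials vanish by symmetry):
  i = 0 (even): a_0 · C_{0} = 4 · 1 = 4
  i = 1 (odd): ∫ x^1 ρ_sc = 0 (vanishes)
  i = 2 (even): a_2 · C_{1} = 2 · 1 = 2
  i = 3 (odd): ∫ x^3 ρ_sc = 0 (vanishes)
  i = 4 (even): a_4 · C_{2} = -2 · 2 = -4

Summing the contributions: ∫_{−2}^{2} p(x) ρ_sc(x) dx = 4 + 2 + (-4) = 2.


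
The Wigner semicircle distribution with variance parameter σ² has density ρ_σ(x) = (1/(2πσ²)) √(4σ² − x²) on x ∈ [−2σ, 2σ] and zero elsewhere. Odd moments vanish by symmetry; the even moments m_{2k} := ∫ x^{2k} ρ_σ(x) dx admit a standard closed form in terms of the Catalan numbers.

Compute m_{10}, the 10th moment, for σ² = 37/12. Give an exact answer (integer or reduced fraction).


By the scaled semicircle moment identity, m_{2k} = σ^{2k} · C_k with k = 5.
C_5 = (1/(k+1)) · C(2k, k) = (1/6) · C(10, 5) = (1/6) · 252 = 42.
σ^{2k} = (σ²)^k = (37/12)^5 = 69343957/248832.

Therefore m_{10} = σ^{10} · C_5 = (69343957/248832) · 42 = 485407699/41472.


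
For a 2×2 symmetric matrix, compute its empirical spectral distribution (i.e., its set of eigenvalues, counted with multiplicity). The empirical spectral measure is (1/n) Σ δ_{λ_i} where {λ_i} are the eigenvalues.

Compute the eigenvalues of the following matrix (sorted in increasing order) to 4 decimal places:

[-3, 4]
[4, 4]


Since M is real symmetric, both eigenvalues are real; they are the roots of det(λI − M) = λ² − (tr M) λ + det M.
tr M = -3 + 4 = 1.
det M = (-3)·4 − 4² = -12 − 16 = -28.
Characteristic polynomial: λ² − λ − 28 = 0.
Discriminant Δ = (tr M)² − 4·det M = 1 − (-112) = 113; √Δ = 10.630146.
λ = (tr M ± √Δ)/2 = (1 ± 10.630146)/2, giving (tr M − √Δ)/2 = -4.8151 and (tr M + √Δ)/2 = 5.8151.

Eigenvalues sorted in increasing order: [-4.8151, 5.8151].


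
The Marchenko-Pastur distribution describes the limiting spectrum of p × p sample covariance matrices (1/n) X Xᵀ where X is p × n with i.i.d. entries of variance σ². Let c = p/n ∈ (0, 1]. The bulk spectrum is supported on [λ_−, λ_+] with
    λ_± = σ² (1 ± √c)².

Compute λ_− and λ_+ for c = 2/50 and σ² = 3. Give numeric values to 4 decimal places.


c = 2/50 = 0.040000; √c = 0.200000.
λ_− = σ² (1 − √c)² = 3 · (1 − 0.200000)² = 3 · (0.800000)² = 1.920000.
λ_+ = σ² (1 + √c)² = 3 · (1 + 0.200000)² = 3 · (1.200000)² = 4.320000.

Rounded to 4 decimal places: λ_− ≈ 1.9200, λ_+ ≈ 4.3200.


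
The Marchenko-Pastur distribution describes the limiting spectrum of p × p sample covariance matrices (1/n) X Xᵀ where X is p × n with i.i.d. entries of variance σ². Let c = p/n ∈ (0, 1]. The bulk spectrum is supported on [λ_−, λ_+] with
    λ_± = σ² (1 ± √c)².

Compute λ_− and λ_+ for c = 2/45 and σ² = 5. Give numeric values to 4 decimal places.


c = 2/45 = 0.044444; √c = 0.210819.
λ_− = σ² (1 − √c)² = 5 · (1 − 0.210819)² = 5 · (0.789181)² = 3.114037.
λ_+ = σ² (1 + √c)² = 5 · (1 + 0.210819)² = 5 · (1.210819)² = 7.330407.

Rounded to 4 decimal places: λ_− ≈ 3.1140, λ_+ ≈ 7.3304.


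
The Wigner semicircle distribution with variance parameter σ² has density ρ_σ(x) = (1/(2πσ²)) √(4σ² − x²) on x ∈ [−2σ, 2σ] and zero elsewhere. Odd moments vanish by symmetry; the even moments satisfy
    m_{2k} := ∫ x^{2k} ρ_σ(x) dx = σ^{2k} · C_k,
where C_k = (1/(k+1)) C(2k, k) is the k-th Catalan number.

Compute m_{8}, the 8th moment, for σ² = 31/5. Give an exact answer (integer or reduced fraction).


By the scaled semicircle moment identity, m_{2k} = σ^{2k} · C_k with k = 4.
C_4 = (1/(k+1)) · C(2k, k) = (1/5) · C(8, 4) = (1/5) · 70 = 14.
σ^{2k} = (σ²)^k = (31/5)^4 = 923521/625.

Therefore m_{8} = σ^{8} · C_4 = (923521/625) · 14 = 12929294/625.


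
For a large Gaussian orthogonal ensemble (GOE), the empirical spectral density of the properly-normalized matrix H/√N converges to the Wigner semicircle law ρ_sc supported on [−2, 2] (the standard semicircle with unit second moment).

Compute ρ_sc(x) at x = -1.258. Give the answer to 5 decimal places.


ρ_sc(x) = (1/(2π)) √(4 − x²). With x = -1.258:
  4 − x² = 4 − (-1.258)² = 4 − 1.582564 = 2.417436.
  √(4 − x²) = 1.554811.
  1/(2π) = 0.159155.
  ρ_sc(-1.258) = 0.159155 · 1.554811 = 0.247456.

Rounded to 5 decimal places: ρ_sc(-1.258) ≈ 0.24746.


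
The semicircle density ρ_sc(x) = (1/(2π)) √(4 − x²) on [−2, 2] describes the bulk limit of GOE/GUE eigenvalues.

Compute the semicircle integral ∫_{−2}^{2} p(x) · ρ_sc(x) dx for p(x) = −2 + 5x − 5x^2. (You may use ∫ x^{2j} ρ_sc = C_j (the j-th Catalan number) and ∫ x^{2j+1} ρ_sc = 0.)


Write p(x) = Σ a_i x^i, split into monomials and integrate each against ρ_sc separately.
Using ∫ x^{2j} ρ_sc = C_j = (1/(j+1)) C(2j, j) (Catalan numbers) and ∫ x^{2j+1} ρ_sc = 0 (odd monomials vanish by symmetry):
  i = 0 (even): a_0 · C_{0} = -2 · 1 = -2
  i = 1 (odd): ∫ x^1 ρ_sc = 0 (vanishes)
  i = 2 (even): a_2 · C_{1} = -5 · 1 = -5

Summing the contributions: ∫_{−2}^{2} p(x) ρ_sc(x) dx = (-2) + (-5) = -7.


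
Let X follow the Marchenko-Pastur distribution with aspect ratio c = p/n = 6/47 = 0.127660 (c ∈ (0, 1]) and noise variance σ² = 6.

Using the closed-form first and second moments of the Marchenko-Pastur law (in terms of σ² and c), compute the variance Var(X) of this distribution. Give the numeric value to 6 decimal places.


Recall the MP moments m_1 = E[X] = σ² and m_2 = E[X²] = σ⁴ (1 + c).
m_1 = E[X] = σ² = 6, so m_1² = 36.
m_2 = E[X²] = σ⁴ (1 + c) = 36 · (1 + 0.127660) = 36 · 1.127660 = 40.595745.
(Note m_2 − m_1² simplifies to c · σ⁴ = 0.127660 · 36.)

Var(X) = m_2 − m_1² = 40.595745 − 36 = 4.595745.


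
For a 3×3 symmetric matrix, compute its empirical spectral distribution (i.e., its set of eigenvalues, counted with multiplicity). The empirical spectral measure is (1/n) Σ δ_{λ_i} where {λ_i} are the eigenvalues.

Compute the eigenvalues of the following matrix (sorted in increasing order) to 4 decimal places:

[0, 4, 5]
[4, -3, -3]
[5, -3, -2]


Since M is real symmetric, all three eigenvalues are real; they are the roots of det(λI − M) = λ³ − (tr M) λ² + s λ − det M, where s is the sum of the principal 2×2 minors.
tr M = 0 + (-3) + (-2) = -5.
s = (0·(-3) − 4²) + (0·(-2) − 5²) + ((-3)·(-2) − (-3)²) = -16 + (-25) + (-3) = -44.
det M (expand along row 1) = 0·(-3) − 4·7 + 5·3 = -13.
Characteristic polynomial: λ³ + 5λ² − 44λ + 13 = 0.
Substitute λ = y + (tr M)/3 = y − 1.666667 to remove the quadratic term: y³ + p·y + q = 0 with p = s − (tr M)²/3 = -52.333333 and q = −2(tr M)³/27 + (tr M)·s/3 − det M = 95.592593.
Three real roots ⇒ use the trigonometric (Viète) form: r = 2√(−p/3) = 8.353309, φ = arccos(3q/(p·r)) = arccos(-0.656007) = 2.286312 rad.
y_k = r·cos(φ/3 − 2πk/3) for k = 0, 1, 2 gives y = 6.042657, 1.973474, -8.016131.
λ_k = y_k − 1.666667 gives λ = 4.3760, 0.3068, -9.6828 (check: the sum is -5.0000 = tr M).

Eigenvalues sorted in increasing order: [-9.6828, 0.3068, 4.3760].


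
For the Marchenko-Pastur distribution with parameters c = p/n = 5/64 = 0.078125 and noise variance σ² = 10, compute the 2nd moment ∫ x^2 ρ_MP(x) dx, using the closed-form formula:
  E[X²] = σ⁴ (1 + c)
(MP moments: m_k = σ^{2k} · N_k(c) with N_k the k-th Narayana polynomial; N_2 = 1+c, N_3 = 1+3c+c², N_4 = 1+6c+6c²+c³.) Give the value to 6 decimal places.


E[X²] = σ⁴ (1 + c) (second MP moment). With σ² = 10 (so σ⁴ = 100) and c = 5/64 = 0.078125: E[X²] = 100 · (1 + 0.078125) = 100 · 1.078125.

So E[X^2] = 107.812500.


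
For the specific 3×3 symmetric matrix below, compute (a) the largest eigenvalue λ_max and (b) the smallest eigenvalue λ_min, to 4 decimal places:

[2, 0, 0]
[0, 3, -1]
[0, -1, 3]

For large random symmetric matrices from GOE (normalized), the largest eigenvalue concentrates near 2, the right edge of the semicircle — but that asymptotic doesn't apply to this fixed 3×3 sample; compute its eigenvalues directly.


Since M is real symmetric, all three eigenvalues are real; they are the roots of det(λI − M) = λ³ − (tr M) λ² + s λ − det M, where s is the sum of the principal 2×2 minors.
tr M = 2 + 3 + 3 = 8.
s = (2·3 − 0²) + (2·3 − 0²) + (3·3 − (-1)²) = 6 + 6 + 8 = 20.
det M (expand along row 1) = 2·8 − 0·0 + 0·0 = 16.
Characteristic polynomial: λ³ − 8λ² + 20λ − 16 = 0.
Substitute λ = y + (tr M)/3 = y + 2.666667 to remove the quadratic term: y³ + p·y + q = 0 with p = s − (tr M)²/3 = -1.333333 and q = −2(tr M)³/27 + (tr M)·s/3 − det M = -0.592593.
Three real roots ⇒ use the trigonometric (Viète) form: r = 2√(−p/3) = 1.333333, φ = arccos(3q/(p·r)) = arccos(1.000000) = 0.000000 rad.
y_k = r·cos(φ/3 − 2πk/3) for k = 0, 1, 2 gives y = 1.333333, -0.666667, -0.666667.
λ_k = y_k + 2.666667 gives λ = 4.0000, 2.0000, 2.0000 (check: the sum is 8.0000 = tr M).

Hence λ_max = 4.0000 and λ_min = 2.0000.


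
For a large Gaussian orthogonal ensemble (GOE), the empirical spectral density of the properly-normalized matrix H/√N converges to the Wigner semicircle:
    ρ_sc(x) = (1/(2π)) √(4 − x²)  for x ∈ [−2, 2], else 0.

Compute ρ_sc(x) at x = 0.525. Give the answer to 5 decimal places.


ρ_sc(x) = (1/(2π)) √(4 − x²). With x = 0.525:
  4 − x² = 4 − (0.525)² = 4 − 0.275625 = 3.724375.
  √(4 − x²) = 1.929864.
  1/(2π) = 0.159155.
  ρ_sc(0.525) = 0.159155 · 1.929864 = 0.307147.

Rounded to 5 decimal places: ρ_sc(0.525) ≈ 0.30715.


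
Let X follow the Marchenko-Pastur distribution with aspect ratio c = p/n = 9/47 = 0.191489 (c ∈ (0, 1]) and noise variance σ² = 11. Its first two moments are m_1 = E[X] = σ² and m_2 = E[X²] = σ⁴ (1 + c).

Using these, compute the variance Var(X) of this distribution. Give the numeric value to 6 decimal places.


m_1 = E[X] = σ² = 11, so m_1² = 121.
m_2 = E[X²] = σ⁴ (1 + c) = 121 · (1 + 0.191489) = 121 · 1.191489 = 144.170213.
(Note m_2 − m_1² simplifies to c · σ⁴ = 0.191489 · 121.)

Var(X) = m_2 − m_1² = 144.170213 − 121 = 23.170213.


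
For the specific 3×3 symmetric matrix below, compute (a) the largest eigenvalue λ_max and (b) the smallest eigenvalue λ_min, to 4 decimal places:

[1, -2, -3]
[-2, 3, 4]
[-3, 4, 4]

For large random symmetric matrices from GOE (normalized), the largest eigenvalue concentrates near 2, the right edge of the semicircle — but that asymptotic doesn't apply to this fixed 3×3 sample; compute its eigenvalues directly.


Since M is real symmetric, all three eigenvalues are real; they are the roots of det(λI − M) = λ³ − (tr M) λ² + s λ − det M, where s is the sum of the principal 2×2 minors.
tr M = 1 + 3 + 4 = 8.
s = (1·3 − (-2)²) + (1·4 − (-3)²) + (3·4 − 4²) = -1 + (-5) + (-4) = -10.
det M (expand along row 1) = 1·(-4) − (-2)·4 + (-3)·1 = 1.
Characteristic polynomial: λ³ − 8λ² − 10λ − 1 = 0.
Substitute λ = y + (tr M)/3 = y + 2.666667 to remove the quadratic term: y³ + p·y + q = 0 with p = s − (tr M)²/3 = -31.333333 and q = −2(tr M)³/27 + (tr M)·s/3 − det M = -65.592593.
Three real roots ⇒ use the trigonometric (Viète) form: r = 2√(−p/3) = 6.463573, φ = arccos(3q/(p·r)) = arccos(0.971621) = 0.238807 rad.
y_k = r·cos(φ/3 − 2πk/3) for k = 0, 1, 2 gives y = 6.443106, -2.776439, -3.666667.
λ_k = y_k + 2.666667 gives λ = 9.1098, -0.1098, -1.0000 (check: the sum is 8.0000 = tr M).

Hence λ_max = 9.1098 and λ_min = -1.0000.


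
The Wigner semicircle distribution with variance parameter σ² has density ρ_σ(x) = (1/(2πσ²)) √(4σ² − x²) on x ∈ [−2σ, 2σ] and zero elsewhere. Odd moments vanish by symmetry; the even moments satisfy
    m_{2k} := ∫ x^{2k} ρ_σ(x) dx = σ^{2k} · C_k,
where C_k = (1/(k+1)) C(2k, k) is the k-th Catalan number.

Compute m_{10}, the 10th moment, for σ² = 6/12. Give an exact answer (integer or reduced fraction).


By the scaled semicircle moment identity, m_{2k} = σ^{2k} · C_k with k = 5.
C_5 = (1/(k+1)) · C(2k, k) = (1/6) · C(10, 5) = (1/6) · 252 = 42.
σ^{2k} = (σ²)^k = (6/12)^5 = 1/32.

Therefore m_{10} = σ^{10} · C_5 = (1/32) · 42 = 21/16.


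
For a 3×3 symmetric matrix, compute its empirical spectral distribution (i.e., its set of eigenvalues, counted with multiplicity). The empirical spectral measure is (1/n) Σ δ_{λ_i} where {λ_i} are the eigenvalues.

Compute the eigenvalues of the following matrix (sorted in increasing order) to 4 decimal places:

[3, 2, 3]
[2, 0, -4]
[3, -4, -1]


Since M is real symmetric, all three eigenvalues are real; they are the roots of det(λI − M) = λ³ − (tr M) λ² + s λ − det M, where s is the sum of the principal 2×2 minors.
tr M = 3 + 0 + (-1) = 2.
s = (3·0 − 2²) + (3·(-1) − 3²) + (0·(-1) − (-4)²) = -4 + (-12) + (-16) = -32.
det M (expand along row 1) = 3·(-16) − 2·10 + 3·(-8) = -92.
Characteristic polynomial: λ³ − 2λ² − 32λ + 92 = 0.
Substitute λ = y + (tr M)/3 = y + 0.666667 to remove the quadratic term: y³ + p·y + q = 0 with p = s − (tr M)²/3 = -33.333333 and q = −2(tr M)³/27 + (tr M)·s/3 − det M = 70.074074.
Three real roots ⇒ use the trigonometric (Viète) form: r = 2√(−p/3) = 6.666667, φ = arccos(3q/(p·r)) = arccos(-0.946000) = 2.811462 rad.
y_k = r·cos(φ/3 − 2πk/3) for k = 0, 1, 2 gives y = 3.947226, 2.679116, -6.626342.
λ_k = y_k + 0.666667 gives λ = 4.6139, 3.3458, -5.9597 (check: the sum is 2.0000 = tr M).

Eigenvalues sorted in increasing order: [-5.9597, 3.3458, 4.6139].


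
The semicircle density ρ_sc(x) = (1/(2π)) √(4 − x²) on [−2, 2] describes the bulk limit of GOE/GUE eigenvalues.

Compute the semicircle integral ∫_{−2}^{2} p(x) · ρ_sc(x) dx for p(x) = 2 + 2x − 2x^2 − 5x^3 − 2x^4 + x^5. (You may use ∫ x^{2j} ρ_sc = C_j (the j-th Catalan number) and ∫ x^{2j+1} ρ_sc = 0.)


Write p(x) = Σ a_i x^i, split into monomials and integrate each against ρ_sc separately.
Using ∫ x^{2j} ρ_sc = C_j = (1/(j+1)) C(2j, j) (Catalan numbers) and ∫ x^{2j+1} ρ_sc = 0 (odd monomials vanish by symmetry):
  i = 0 (even): a_0 · C_{0} = 2 · 1 = 2
  i = 1 (odd): ∫ x^1 ρ_sc = 0 (vanishes)
  i = 2 (even): a_2 · C_{1} = -2 · 1 = -2
  i = 3 (odd): ∫ x^3 ρ_sc = 0 (vanishes)
  i = 4 (even): a_4 · C_{2} = -2 · 2 = -4
  i = 5 (odd): ∫ x^5 ρ_sc = 0 (vanishes)

Summing the contributions: ∫_{−2}^{2} p(x) ρ_sc(x) dx = 2 + (-2) + (-4) = -4.


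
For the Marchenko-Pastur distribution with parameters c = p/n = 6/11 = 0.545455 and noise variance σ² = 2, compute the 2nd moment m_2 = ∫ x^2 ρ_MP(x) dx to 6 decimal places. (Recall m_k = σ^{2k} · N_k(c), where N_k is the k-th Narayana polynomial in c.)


E[X²] = σ⁴ (1 + c) (second MP moment). With σ² = 2 (so σ⁴ = 4) and c = 6/11 = 0.545455: E[X²] = 4 · (1 + 0.545455) = 4 · 1.545455.

So E[X^2] = 6.181818.


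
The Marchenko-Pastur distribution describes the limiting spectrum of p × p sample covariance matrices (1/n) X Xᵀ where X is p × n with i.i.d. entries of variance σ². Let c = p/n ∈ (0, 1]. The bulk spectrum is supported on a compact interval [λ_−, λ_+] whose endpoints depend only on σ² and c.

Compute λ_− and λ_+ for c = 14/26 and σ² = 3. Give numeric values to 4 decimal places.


c = 14/26 = 0.538462; √c = 0.733799.
λ_− = σ² (1 − √c)² = 3 · (1 − 0.733799)² = 3 · (0.266201)² = 0.212588.
λ_+ = σ² (1 + √c)² = 3 · (1 + 0.733799)² = 3 · (1.733799)² = 9.018181.

Rounded to 4 decimal places: λ_− ≈ 0.2126, λ_+ ≈ 9.0182.


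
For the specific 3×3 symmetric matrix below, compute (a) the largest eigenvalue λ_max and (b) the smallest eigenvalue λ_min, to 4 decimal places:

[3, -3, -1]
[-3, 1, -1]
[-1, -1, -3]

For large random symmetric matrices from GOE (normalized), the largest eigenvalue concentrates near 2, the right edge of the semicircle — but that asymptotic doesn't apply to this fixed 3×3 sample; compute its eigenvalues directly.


Since M is real symmetric, all three eigenvalues are real; they are the roots of det(λI − M) = λ³ − (tr M) λ² + s λ − det M, where s is the sum of the principal 2×2 minors.
tr M = 3 + 1 + (-3) = 1.
s = (3·1 − (-3)²) + (3·(-3) − (-1)²) + (1·(-3) − (-1)²) = -6 + (-10) + (-4) = -20.
det M (expand along row 1) = 3·(-4) − (-3)·8 + (-1)·4 = 8.
Characteristic polynomial: λ³ − λ² − 20λ − 8 = 0.
Substitute λ = y + (tr M)/3 = y + 0.333333 to remove the quadratic term: y³ + p·y + q = 0 with p = s − (tr M)²/3 = -20.333333 and q = −2(tr M)³/27 + (tr M)·s/3 − det M = -14.740741.
Three real roots ⇒ use the trigonometric (Viète) form: r = 2√(−p/3) = 5.206833, φ = arccos(3q/(p·r)) = arccos(0.417694) = 1.139890 rad.
y_k = r·cos(φ/3 − 2πk/3) for k = 0, 1, 2 gives y = 4.835472, -0.745316, -4.090156.
λ_k = y_k + 0.333333 gives λ = 5.1688, -0.4120, -3.7568 (check: the sum is 1.0000 = tr M).

Hence λ_max = 5.1688 and λ_min = -3.7568.


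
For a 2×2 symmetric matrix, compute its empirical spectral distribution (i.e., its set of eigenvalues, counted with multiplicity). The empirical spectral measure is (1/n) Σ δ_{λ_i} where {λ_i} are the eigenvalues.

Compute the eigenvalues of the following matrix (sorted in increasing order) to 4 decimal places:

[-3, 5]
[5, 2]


Since M is real symmetric, both eigenvalues are real; they are the roots of det(λI − M) = λ² − (tr M) λ + det M.
tr M = -3 + 2 = -1.
det M = (-3)·2 − 5² = -6 − 25 = -31.
Characteristic polynomial: λ² + λ − 31 = 0.
Discriminant Δ = (tr M)² − 4·det M = 1 − (-124) = 125; √Δ = 11.180340.
λ = (tr M ± √Δ)/2 = (-1 ± 11.180340)/2, giving (tr M − √Δ)/2 = -6.0902 and (tr M + √Δ)/2 = 5.0902.

Eigenvalues sorted in increasing order: [-6.0902, 5.0902].


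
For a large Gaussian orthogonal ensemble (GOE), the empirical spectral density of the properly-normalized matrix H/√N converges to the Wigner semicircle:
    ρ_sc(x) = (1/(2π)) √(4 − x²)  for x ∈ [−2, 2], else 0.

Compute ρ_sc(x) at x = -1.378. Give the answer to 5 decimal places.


ρ_sc(x) = (1/(2π)) √(4 − x²). With x = -1.378:
  4 − x² = 4 − (-1.378)² = 4 − 1.898884 = 2.101116.
  √(4 − x²) = 1.449523.
  1/(2π) = 0.159155.
  ρ_sc(-1.378) = 0.159155 · 1.449523 = 0.230699.

Rounded to 5 decimal places: ρ_sc(-1.378) ≈ 0.23070.


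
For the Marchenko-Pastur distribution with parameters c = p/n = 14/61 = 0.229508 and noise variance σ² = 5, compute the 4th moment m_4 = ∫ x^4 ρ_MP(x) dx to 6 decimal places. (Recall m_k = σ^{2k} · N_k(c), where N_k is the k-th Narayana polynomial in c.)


E[X⁴] = σ⁸ (1 + 6c + 6c² + c³) (fourth MP moment). With σ² = 5 (so σ⁸ = 625) and c = 14/61 = 0.229508: E[X⁴] = 625 · (1 + 6·0.229508 + 6·(0.229508)² + (0.229508)³) = 625 · 2.705182.

So E[X^4] = 1690.738983.


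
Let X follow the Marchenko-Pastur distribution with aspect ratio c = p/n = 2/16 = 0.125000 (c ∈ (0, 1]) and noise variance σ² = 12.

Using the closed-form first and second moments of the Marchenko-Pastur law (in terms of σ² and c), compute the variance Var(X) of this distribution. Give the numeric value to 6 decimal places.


Recall the MP moments m_1 = E[X] = σ² and m_2 = E[X²] = σ⁴ (1 + c).
m_1 = E[X] = σ² = 12, so m_1² = 144.
m_2 = E[X²] = σ⁴ (1 + c) = 144 · (1 + 0.125000) = 144 · 1.125000 = 162.000000.
(Note m_2 − m_1² simplifies to c · σ⁴ = 0.125000 · 144.)

Var(X) = m_2 − m_1² = 162.000000 − 144 = 18.000000.


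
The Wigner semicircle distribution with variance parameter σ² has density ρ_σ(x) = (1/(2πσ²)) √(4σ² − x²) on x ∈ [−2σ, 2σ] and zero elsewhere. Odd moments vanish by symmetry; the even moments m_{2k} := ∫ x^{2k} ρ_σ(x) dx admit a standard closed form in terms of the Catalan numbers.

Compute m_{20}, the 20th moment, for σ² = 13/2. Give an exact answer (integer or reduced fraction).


By the scaled semicircle moment identity, m_{2k} = σ^{2k} · C_k with k = 10.
C_10 = (1/(k+1)) · C(2k, k) = (1/11) · C(20, 10) = (1/11) · 184756 = 16796.
σ^{2k} = (σ²)^k = (13/2)^10 = 137858491849/1024.

Therefore m_{20} = σ^{20} · C_10 = (137858491849/1024) · 16796 = 578867807273951/256.


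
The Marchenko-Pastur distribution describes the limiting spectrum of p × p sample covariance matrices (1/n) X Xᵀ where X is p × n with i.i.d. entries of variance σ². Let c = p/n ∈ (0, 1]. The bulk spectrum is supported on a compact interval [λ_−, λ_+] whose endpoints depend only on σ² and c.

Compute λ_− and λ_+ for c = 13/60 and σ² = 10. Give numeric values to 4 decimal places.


c = 13/60 = 0.216667; √c = 0.465475.
λ_− = σ² (1 − √c)² = 10 · (1 − 0.465475)² = 10 · (0.534525)² = 2.857173.
λ_+ = σ² (1 + √c)² = 10 · (1 + 0.465475)² = 10 · (1.465475)² = 21.476160.

Rounded to 4 decimal places: λ_− ≈ 2.8572, λ_+ ≈ 21.4762.


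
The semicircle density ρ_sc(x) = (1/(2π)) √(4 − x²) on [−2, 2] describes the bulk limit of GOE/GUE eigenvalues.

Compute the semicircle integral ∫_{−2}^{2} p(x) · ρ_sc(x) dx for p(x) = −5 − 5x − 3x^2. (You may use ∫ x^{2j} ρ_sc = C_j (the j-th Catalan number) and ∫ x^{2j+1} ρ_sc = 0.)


Write p(x) = Σ a_i x^i, split into monomials and integrate each against ρ_sc separately.
Using ∫ x^{2j} ρ_sc = C_j = (1/(j+1)) C(2j, j) (Catalan numbers) and ∫ x^{2j+1} ρ_sc = 0 (odd monomials vanish by symmetry):
  i = 0 (even): a_0 · C_{0} = -5 · 1 = -5
  i = 1 (odd): ∫ x^1 ρ_sc = 0 (vanishes)
  i = 2 (even): a_2 · C_{1} = -3 · 1 = -3

Summing the contributions: ∫_{−2}^{2} p(x) ρ_sc(x) dx = (-5) + (-3) = -8.


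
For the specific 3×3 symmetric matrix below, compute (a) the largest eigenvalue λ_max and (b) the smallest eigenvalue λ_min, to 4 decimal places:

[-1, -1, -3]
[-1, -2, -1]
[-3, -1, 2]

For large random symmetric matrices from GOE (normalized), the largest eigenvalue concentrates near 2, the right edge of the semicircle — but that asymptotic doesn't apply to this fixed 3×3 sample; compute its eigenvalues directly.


Since M is real symmetric, all three eigenvalues are real; they are the roots of det(λI − M) = λ³ − (tr M) λ² + s λ − det M, where s is the sum of the principal 2×2 minors.
tr M = -1 + (-2) + 2 = -1.
s = ((-1)·(-2) − (-1)²) + ((-1)·2 − (-3)²) + ((-2)·2 − (-1)²) = 1 + (-11) + (-5) = -15.
det M (expand along row 1) = (-1)·(-5) − (-1)·(-5) + (-3)·(-5) = 15.
Characteristic polynomial: λ³ + λ² − 15λ − 15 = 0.
Substitute λ = y + (tr M)/3 = y − 0.333333 to remove the quadratic term: y³ + p·y + q = 0 with p = s − (tr M)²/3 = -15.333333 and q = −2(tr M)³/27 + (tr M)·s/3 − det M = -9.925926.
Three real roots ⇒ use the trigonometric (Viète) form: r = 2√(−p/3) = 4.521553, φ = arccos(3q/(p·r)) = arccos(0.429505) = 1.126852 rad.
y_k = r·cos(φ/3 − 2πk/3) for k = 0, 1, 2 gives y = 4.206317, -0.666667, -3.539650.
λ_k = y_k − 0.333333 gives λ = 3.8730, -1.0000, -3.8730 (check: the sum is -1.0000 = tr M).

Hence λ_max = 3.8730 and λ_min = -3.8730.


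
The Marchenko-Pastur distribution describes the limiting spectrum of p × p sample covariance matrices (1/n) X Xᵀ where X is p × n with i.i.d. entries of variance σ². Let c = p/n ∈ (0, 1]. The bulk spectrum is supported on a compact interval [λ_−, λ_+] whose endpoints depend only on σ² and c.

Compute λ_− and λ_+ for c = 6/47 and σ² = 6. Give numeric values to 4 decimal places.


c = 6/47 = 0.127660; √c = 0.357295.
λ_− = σ² (1 − √c)² = 6 · (1 − 0.357295)² = 6 · (0.642705)² = 2.478420.
λ_+ = σ² (1 + √c)² = 6 · (1 + 0.357295)² = 6 · (1.357295)² = 11.053495.

Rounded to 4 decimal places: λ_− ≈ 2.4784, λ_+ ≈ 11.0535.


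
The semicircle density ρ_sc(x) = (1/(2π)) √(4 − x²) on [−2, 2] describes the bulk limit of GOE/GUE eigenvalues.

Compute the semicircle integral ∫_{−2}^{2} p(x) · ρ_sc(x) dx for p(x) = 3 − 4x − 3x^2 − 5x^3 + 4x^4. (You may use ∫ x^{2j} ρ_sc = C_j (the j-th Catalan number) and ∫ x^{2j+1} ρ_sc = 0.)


Write p(x) = Σ a_i x^i, split into monomials and integrate each against ρ_sc separately.
Using ∫ x^{2j} ρ_sc = C_j = (1/(j+1)) C(2j, j) (Catalan numbers) and ∫ x^{2j+1} ρ_sc = 0 (odd monomials vanish by symmetry):
  i = 0 (even): a_0 · C_{0} = 3 · 1 = 3
  i = 1 (odd): ∫ x^1 ρ_sc = 0 (vanishes)
  i = 2 (even): a_2 · C_{1} = -3 · 1 = -3
  i = 3 (odd): ∫ x^3 ρ_sc = 0 (vanishes)
  i = 4 (even): a_4 · C_{2} = 4 · 2 = 8

Summing the contributions: ∫_{−2}^{2} p(x) ρ_sc(x) dx = 3 + (-3) + 8 = 8.


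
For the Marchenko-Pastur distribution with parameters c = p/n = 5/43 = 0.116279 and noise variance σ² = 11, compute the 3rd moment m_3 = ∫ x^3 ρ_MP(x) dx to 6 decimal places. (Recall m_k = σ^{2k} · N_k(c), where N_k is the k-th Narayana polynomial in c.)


E[X³] = σ⁶ (1 + 3c + c²) (third MP moment). With σ² = 11 (so σ⁶ = 1331) and c = 5/43 = 0.116279: E[X³] = 1331 · (1 + 3·0.116279 + (0.116279)²) = 1331 · 1.362358.

So E[X^3] = 1813.298540.


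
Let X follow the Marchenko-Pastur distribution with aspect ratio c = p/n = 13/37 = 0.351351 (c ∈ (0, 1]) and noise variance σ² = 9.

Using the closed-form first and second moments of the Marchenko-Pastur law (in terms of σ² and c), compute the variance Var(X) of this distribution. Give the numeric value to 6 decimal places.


Recall the MP moments m_1 = E[X] = σ² and m_2 = E[X²] = σ⁴ (1 + c).
m_1 = E[X] = σ² = 9, so m_1² = 81.
m_2 = E[X²] = σ⁴ (1 + c) = 81 · (1 + 0.351351) = 81 · 1.351351 = 109.459459.
(Note m_2 − m_1² simplifies to c · σ⁴ = 0.351351 · 81.)

Var(X) = m_2 − m_1² = 109.459459 − 81 = 28.459459.


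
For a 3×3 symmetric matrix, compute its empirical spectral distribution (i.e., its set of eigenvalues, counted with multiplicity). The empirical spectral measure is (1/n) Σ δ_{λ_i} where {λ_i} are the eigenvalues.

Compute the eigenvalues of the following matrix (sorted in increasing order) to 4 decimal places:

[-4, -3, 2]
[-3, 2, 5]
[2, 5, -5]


Since M is real symmetric, all three eigenvalues are real; they are the roots of det(λI − M) = λ³ − (tr M) λ² + s λ − det M, where s is the sum of the principal 2×2 minors.
tr M = -4 + 2 + (-5) = -7.
s = ((-4)·2 − (-3)²) + ((-4)·(-5) − 2²) + (2·(-5) − 5²) = -17 + 16 + (-35) = -36.
det M (expand along row 1) = (-4)·(-35) − (-3)·5 + 2·(-19) = 117.
Characteristic polynomial: λ³ + 7λ² − 36λ − 117 = 0.
Substitute λ = y + (tr M)/3 = y − 2.333333 to remove the quadratic term: y³ + p·y + q = 0 with p = s − (tr M)²/3 = -52.333333 and q = −2(tr M)³/27 + (tr M)·s/3 − det M = -7.592593.
Three real roots ⇒ use the trigonometric (Viète) form: r = 2√(−p/3) = 8.353309, φ = arccos(3q/(p·r)) = arccos(0.052104) = 1.518668 rad.
y_k = r·cos(φ/3 − 2πk/3) for k = 0, 1, 2 gives y = 7.305656, -0.145140, -7.160516.
λ_k = y_k − 2.333333 gives λ = 4.9723, -2.4785, -9.4938 (check: the sum is -7.0000 = tr M).

Eigenvalues sorted in increasing order: [-9.4938, -2.4785, 4.9723].


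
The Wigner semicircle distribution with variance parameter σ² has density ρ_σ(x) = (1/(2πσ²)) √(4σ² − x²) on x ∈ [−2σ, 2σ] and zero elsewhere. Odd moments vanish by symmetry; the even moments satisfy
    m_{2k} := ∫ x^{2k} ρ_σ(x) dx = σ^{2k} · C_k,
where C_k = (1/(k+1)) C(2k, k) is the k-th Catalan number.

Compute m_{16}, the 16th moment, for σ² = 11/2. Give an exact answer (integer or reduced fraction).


By the scaled semicircle moment identity, m_{2k} = σ^{2k} · C_k with k = 8.
C_8 = (1/(k+1)) · C(2k, k) = (1/9) · C(16, 8) = (1/9) · 12870 = 1430.
σ^{2k} = (σ²)^k = (11/2)^8 = 214358881/256.

Therefore m_{16} = σ^{16} · C_8 = (214358881/256) · 1430 = 153266599915/128.


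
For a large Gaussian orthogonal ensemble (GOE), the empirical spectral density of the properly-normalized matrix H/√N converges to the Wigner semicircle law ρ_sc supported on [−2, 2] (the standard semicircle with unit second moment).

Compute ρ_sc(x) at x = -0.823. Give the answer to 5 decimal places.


ρ_sc(x) = (1/(2π)) √(4 − x²). With x = -0.823:
  4 − x² = 4 − (-0.823)² = 4 − 0.677329 = 3.322671.
  √(4 − x²) = 1.822820.
  1/(2π) = 0.159155.
  ρ_sc(-0.823) = 0.159155 · 1.822820 = 0.290111.

Rounded to 5 decimal places: ρ_sc(-0.823) ≈ 0.29011.


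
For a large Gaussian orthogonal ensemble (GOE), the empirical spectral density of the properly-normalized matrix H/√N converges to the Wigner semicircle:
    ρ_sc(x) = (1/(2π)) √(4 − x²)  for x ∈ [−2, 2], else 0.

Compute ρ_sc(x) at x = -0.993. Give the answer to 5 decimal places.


ρ_sc(x) = (1/(2π)) √(4 − x²). With x = -0.993:
  4 − x² = 4 − (-0.993)² = 4 − 0.986049 = 3.013951.
  √(4 − x²) = 1.736073.
  1/(2π) = 0.159155.
  ρ_sc(-0.993) = 0.159155 · 1.736073 = 0.276305.

Rounded to 5 decimal places: ρ_sc(-0.993) ≈ 0.27630.


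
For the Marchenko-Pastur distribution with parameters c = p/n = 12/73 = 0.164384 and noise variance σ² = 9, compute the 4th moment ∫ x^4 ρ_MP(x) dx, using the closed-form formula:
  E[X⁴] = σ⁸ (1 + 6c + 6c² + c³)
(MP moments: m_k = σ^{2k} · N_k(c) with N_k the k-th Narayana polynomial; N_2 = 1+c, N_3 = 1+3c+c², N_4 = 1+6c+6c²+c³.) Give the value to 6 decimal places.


E[X⁴] = σ⁸ (1 + 6c + 6c² + c³) (fourth MP moment). With σ² = 9 (so σ⁸ = 6561) and c = 12/73 = 0.164384: E[X⁴] = 6561 · (1 + 6·0.164384 + 6·(0.164384)² + (0.164384)³) = 6561 · 2.152875.

So E[X^4] = 14125.013316.


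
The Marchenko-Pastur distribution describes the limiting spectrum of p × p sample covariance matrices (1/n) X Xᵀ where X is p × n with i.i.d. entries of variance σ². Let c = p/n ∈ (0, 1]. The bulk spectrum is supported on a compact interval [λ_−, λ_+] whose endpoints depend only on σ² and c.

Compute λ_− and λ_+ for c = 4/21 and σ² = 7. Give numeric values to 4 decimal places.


c = 4/21 = 0.190476; √c = 0.436436.
λ_− = σ² (1 − √c)² = 7 · (1 − 0.436436)² = 7 · (0.563564)² = 2.223232.
λ_+ = σ² (1 + √c)² = 7 · (1 + 0.436436)² = 7 · (1.436436)² = 14.443434.

Rounded to 4 decimal places: λ_− ≈ 2.2232, λ_+ ≈ 14.4434.


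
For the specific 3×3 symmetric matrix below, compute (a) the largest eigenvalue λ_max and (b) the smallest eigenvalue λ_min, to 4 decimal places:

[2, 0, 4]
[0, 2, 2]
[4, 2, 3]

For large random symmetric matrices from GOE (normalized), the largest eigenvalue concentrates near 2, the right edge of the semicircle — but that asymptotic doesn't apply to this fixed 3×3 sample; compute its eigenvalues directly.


Since M is real symmetric, all three eigenvalues are real; they are the roots of det(λI − M) = λ³ − (tr M) λ² + s λ − det M, where s is the sum of the principal 2×2 minors.
tr M = 2 + 2 + 3 = 7.
s = (2·2 − 0²) + (2·3 − 4²) + (2·3 − 2²) = 4 + (-10) + 2 = -4.
det M (expand along row 1) = 2·2 − 0·(-8) + 4·(-8) = -28.
Characteristic polynomial: λ³ − 7λ² − 4λ + 28 = 0.
Substitute λ = y + (tr M)/3 = y + 2.333333 to remove the quadratic term: y³ + p·y + q = 0 with p = s − (tr M)²/3 = -20.333333 and q = −2(tr M)³/27 + (tr M)·s/3 − det M = -6.740741.
Three real roots ⇒ use the trigonometric (Viète) form: r = 2√(−p/3) = 5.206833, φ = arccos(3q/(p·r)) = arccos(0.191006) = 1.378610 rad.
y_k = r·cos(φ/3 − 2πk/3) for k = 0, 1, 2 gives y = 4.666667, -0.333333, -4.333333.
λ_k = y_k + 2.333333 gives λ = 7.0000, 2.0000, -2.0000 (check: the sum is 7.0000 = tr M).

Hence λ_max = 7.0000 and λ_min = -2.0000.
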